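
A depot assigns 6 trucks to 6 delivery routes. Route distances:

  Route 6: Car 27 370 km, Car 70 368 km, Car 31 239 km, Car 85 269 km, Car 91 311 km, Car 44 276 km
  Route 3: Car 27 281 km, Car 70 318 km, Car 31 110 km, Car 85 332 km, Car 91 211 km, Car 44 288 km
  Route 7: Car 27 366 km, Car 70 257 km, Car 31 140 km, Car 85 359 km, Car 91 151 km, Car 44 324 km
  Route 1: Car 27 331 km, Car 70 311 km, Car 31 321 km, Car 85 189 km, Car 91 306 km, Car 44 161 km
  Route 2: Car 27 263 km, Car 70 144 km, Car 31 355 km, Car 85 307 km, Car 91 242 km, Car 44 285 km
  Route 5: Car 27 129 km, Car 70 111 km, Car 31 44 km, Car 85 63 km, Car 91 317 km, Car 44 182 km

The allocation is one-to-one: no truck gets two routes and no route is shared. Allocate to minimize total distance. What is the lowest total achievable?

Minimum total: 964 km

Optimal: Car 27→Route 5 (129 km), Car 70→Route 2 (144 km), Car 31→Route 3 (110 km), Car 85→Route 6 (269 km), Car 91→Route 7 (151 km), Car 44→Route 1 (161 km) — total 129+144+110+269+151+161 = 964 km.
Row-greedy (each truck in turn takes its cheapest remaining route) gives 999 km, worse by 35.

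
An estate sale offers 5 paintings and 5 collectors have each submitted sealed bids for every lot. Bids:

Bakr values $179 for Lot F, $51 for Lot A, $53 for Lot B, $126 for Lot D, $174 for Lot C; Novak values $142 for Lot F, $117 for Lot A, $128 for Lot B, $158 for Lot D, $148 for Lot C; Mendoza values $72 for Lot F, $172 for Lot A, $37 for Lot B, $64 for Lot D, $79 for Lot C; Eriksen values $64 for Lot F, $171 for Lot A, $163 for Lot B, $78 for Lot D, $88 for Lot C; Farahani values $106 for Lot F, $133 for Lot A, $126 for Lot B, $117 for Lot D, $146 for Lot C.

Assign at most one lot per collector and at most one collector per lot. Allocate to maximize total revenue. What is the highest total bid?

Optimal: Bakr→Lot F ($179), Novak→Lot D ($158), Mendoza→Lot A ($172), Eriksen→Lot B ($163), Farahani→Lot C ($146) — total 179+158+172+163+146 = $818.
Every other assignment is strictly worse.

Maximum total: $818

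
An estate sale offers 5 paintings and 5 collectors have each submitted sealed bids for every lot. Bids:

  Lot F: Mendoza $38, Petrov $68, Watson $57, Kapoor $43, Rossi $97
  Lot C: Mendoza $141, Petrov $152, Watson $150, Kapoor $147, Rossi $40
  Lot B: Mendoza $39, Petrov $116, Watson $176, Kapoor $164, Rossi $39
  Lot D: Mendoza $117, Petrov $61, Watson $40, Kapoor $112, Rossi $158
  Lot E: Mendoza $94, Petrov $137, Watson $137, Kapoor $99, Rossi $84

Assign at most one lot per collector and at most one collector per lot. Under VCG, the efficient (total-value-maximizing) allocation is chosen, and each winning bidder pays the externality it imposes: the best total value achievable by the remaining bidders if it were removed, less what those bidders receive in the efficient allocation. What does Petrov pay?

Efficient allocation: Mendoza→Lot D ($117), Petrov→Lot E ($137), Watson→Lot B ($176), Kapoor→Lot C ($147), Rossi→Lot F ($97); total welfare W = $674.
Petrov receives Lot E at value $137, so the others get W − 137 = $537.
Without Petrov: best allocation of the remaining 4 bidders over all 5 lots is Mendoza→Lot C ($141), Watson→Lot E ($137), Kapoor→Lot B ($164), Rossi→Lot D ($158), total $600.
VCG payment = (others' best without Petrov) − (others' welfare with Petrov) = 600 − 537 = $63.

Petrov pays $63.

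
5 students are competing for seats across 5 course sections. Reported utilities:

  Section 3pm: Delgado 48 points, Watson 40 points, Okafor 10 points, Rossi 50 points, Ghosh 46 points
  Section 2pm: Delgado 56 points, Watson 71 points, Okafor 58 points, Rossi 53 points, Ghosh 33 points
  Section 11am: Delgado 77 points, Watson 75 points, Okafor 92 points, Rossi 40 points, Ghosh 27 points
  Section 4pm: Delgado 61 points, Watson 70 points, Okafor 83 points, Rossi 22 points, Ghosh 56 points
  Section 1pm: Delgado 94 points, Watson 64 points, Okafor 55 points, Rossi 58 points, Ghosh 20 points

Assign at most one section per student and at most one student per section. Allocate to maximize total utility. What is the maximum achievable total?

Optimal: Delgado→Section 1pm (94 points), Watson→Section 2pm (71 points), Okafor→Section 11am (92 points), Rossi→Section 3pm (50 points), Ghosh→Section 4pm (56 points) — total 94+71+92+50+56 = 363 points.
Row-greedy (each student in turn takes its best remaining section) gives 351 points, worse by 12.

Max total: 363 points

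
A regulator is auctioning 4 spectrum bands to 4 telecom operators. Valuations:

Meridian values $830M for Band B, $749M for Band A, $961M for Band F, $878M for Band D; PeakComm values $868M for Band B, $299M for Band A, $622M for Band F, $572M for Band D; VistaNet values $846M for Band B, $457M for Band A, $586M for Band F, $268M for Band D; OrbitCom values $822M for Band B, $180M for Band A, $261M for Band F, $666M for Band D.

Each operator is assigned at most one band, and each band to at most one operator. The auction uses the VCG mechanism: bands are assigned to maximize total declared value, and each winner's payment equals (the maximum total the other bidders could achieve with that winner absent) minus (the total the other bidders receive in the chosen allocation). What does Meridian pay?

Efficient allocation: Meridian→Band F ($961M), PeakComm→Band B ($868M), VistaNet→Band A ($457M), OrbitCom→Band D ($666M); total welfare W = $2952M.
Meridian receives Band F at value $961M, so the others get W − 961 = $1991M.
Without Meridian: best allocation of the remaining 3 bidders over all 4 bands is PeakComm→Band F ($622M), VistaNet→Band B ($846M), OrbitCom→Band D ($666M), total $2134M.
VCG payment = (others' best without Meridian) − (others' welfare with Meridian) = 2134 − 1991 = $143M.

Meridian pays $143M.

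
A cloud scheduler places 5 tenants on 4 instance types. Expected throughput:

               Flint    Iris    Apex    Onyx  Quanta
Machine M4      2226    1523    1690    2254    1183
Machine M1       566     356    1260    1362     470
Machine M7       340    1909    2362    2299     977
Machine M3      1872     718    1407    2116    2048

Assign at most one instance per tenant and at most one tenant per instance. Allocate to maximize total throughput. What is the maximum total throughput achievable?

Treat this as an assignment problem: match each tenant to one instance.
Optimal: Flint→Machine M4 (2226 ops/s), Onyx→Machine M1 (1362 ops/s), Apex→Machine M7 (2362 ops/s), Quanta→Machine M3 (2048 ops/s) — total 2226+1362+2362+2048 = 7998 ops/s.
Row-greedy (each tenant in turn takes its best remaining instance) gives 6904 ops/s, worse by 1094.
No other one-to-one assignment exceeds 7998 ops/s.

Max total: 7998 ops/s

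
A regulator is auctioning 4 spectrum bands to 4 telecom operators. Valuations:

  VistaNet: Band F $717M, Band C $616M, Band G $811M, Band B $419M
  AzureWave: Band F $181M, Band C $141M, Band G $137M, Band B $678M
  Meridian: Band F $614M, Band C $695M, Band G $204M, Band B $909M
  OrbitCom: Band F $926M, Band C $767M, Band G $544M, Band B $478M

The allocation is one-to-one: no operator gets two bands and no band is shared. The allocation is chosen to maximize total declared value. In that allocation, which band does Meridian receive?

Optimal: VistaNet→Band G ($811M), AzureWave→Band B ($678M), Meridian→Band C ($695M), OrbitCom→Band F ($926M) — total 811+678+695+926 = $3110M.
Max-entry greedy (repeatedly take the single best remaining cell) gives $2787M, worse by 323.
Meridian's own top band is Band B ($909M), but forcing Meridian→Band B and reassigning the rest optimally gives only $2787M — worse by 323.

Meridian receives Band C.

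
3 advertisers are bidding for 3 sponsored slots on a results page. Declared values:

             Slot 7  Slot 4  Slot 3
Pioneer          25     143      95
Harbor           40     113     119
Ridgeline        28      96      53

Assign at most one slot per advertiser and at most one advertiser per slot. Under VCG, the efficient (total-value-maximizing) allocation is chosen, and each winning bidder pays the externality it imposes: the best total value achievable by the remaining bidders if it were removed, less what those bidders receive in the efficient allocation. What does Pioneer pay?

Efficient allocation: Pioneer→Slot 4 ($143), Harbor→Slot 3 ($119), Ridgeline→Slot 7 ($28); total welfare W = $290.
Pioneer receives Slot 4 at value $143, so the others get W − 143 = $147.
Without Pioneer: best allocation of the remaining 2 bidders over all 3 slots is Harbor→Slot 3 ($119), Ridgeline→Slot 4 ($96), total $215.
VCG payment = (others' best without Pioneer) − (others' welfare with Pioneer) = 215 − 147 = $68.

Pioneer pays $68.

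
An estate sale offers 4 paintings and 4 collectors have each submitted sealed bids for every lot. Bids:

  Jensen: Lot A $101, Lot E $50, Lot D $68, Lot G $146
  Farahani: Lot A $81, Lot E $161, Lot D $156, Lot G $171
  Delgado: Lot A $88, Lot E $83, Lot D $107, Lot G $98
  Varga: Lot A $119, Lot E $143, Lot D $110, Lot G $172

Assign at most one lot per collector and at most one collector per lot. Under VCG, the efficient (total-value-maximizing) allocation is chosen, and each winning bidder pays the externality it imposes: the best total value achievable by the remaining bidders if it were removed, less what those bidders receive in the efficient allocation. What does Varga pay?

Varga pays $45.

Efficient allocation: Jensen→Lot A ($101), Farahani→Lot E ($161), Delgado→Lot D ($107), Varga→Lot G ($172); total welfare W = $541.
Varga receives Lot G at value $172, so the others get W − 172 = $369.
Without Varga: best allocation of the remaining 3 bidders over all 4 lots is Jensen→Lot G ($146), Farahani→Lot E ($161), Delgado→Lot D ($107), total $414.
VCG payment = (others' best without Varga) − (others' welfare with Varga) = 414 − 369 = $45.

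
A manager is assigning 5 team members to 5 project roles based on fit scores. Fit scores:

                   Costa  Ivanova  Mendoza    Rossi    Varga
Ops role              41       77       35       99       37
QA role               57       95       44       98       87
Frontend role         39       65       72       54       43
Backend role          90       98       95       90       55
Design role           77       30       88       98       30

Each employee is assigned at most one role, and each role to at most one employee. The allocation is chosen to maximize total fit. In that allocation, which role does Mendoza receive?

Mendoza receives Frontend role.

Optimal: Costa→Design role (77 pts), Ivanova→Backend role (98 pts), Mendoza→Frontend role (72 pts), Rossi→Ops role (99 pts), Varga→QA role (87 pts) — total 77+98+72+99+87 = 433 pts.
Column-greedy (each role in turn goes to its best remaining employee) gives 386 pts, worse by 47.
Next-best assignment: Costa→Backend role, Ivanova→Frontend role, Mendoza→Design role, Rossi→Ops role, Varga→QA role = 429 pts.
Swapping Rossi↔Varga (Rossi→QA role 98 pts, Varga→Ops role 37 pts) loses 51.
Every other assignment is strictly worse.
Mendoza's own top role is Backend role (95 pts), but forcing Mendoza→Backend role and reassigning the rest optimally gives only 423 pts — worse by 10.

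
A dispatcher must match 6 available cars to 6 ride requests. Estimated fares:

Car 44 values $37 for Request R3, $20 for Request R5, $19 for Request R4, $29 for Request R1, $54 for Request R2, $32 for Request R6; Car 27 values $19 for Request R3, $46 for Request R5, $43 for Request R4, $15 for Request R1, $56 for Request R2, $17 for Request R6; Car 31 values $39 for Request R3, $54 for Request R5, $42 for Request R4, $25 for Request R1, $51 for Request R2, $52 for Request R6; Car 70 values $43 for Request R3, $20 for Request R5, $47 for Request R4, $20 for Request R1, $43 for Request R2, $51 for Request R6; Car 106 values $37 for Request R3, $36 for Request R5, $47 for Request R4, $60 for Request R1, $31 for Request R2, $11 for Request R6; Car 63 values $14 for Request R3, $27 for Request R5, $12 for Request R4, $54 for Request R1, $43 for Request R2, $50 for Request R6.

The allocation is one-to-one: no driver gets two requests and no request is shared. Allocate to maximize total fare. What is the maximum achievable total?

Max total: $304

This is a one-to-one assignment (maximum-weight bipartite matching).
Optimal: Car 44→Request R3 ($37), Car 27→Request R2 ($56), Car 31→Request R5 ($54), Car 70→Request R4 ($47), Car 106→Request R1 ($60), Car 63→Request R6 ($50) — total 37+56+54+47+60+50 = $304.
Row-greedy (each driver in turn takes its best remaining request) gives $273, worse by 31.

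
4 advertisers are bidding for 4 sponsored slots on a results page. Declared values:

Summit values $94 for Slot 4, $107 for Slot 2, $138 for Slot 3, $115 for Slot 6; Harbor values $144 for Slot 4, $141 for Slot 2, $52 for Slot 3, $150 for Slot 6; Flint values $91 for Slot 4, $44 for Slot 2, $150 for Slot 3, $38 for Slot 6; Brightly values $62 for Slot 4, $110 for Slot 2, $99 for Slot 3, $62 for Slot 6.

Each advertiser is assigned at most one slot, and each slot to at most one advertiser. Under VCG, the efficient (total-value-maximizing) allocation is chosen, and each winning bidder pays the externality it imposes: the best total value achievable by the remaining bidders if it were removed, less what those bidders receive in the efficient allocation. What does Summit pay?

Summit pays $6.

Efficient allocation: Summit→Slot 6 ($115), Harbor→Slot 4 ($144), Flint→Slot 3 ($150), Brightly→Slot 2 ($110); total welfare W = $519.
Summit receives Slot 6 at value $115, so the others get W − 115 = $404.
Without Summit: best allocation of the remaining 3 bidders over all 4 slots is Harbor→Slot 6 ($150), Flint→Slot 3 ($150), Brightly→Slot 2 ($110), total $410.
VCG payment = (others' best without Summit) − (others' welfare with Summit) = 410 − 404 = $6.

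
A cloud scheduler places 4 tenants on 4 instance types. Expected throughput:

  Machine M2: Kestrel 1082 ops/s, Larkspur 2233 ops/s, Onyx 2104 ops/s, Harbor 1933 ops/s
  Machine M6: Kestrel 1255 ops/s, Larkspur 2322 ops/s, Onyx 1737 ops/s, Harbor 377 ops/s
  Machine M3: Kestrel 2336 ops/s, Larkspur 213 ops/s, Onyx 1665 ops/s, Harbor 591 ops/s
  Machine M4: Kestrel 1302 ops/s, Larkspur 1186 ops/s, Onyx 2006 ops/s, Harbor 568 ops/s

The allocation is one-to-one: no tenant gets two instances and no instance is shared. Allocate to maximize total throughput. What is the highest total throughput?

Max total: 8597 ops/s

Optimal: Kestrel→Machine M3 (2336 ops/s), Larkspur→Machine M6 (2322 ops/s), Onyx→Machine M4 (2006 ops/s), Harbor→Machine M2 (1933 ops/s) — total 2336+2322+2006+1933 = 8597 ops/s.
Row-greedy (each tenant in turn takes its best remaining instance) gives 7330 ops/s, worse by 1267.
Next-best assignment: Kestrel→Machine M3, Larkspur→Machine M6, Onyx→Machine M2, Harbor→Machine M4 = 7330 ops/s.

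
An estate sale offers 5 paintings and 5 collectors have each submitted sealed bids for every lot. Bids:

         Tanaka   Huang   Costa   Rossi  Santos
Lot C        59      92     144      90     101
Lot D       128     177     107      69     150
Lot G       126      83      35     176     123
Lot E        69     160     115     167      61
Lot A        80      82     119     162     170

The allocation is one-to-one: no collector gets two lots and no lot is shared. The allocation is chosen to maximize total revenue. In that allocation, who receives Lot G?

Tanaka receives Lot G.

Optimal: Tanaka→Lot G ($126), Huang→Lot D ($177), Costa→Lot C ($144), Rossi→Lot E ($167), Santos→Lot A ($170) — total 126+177+144+167+170 = $784.
Row-greedy (each collector in turn takes its best remaining lot) gives $778, worse by 6.
Next-best assignment: Tanaka→Lot D, Huang→Lot E, Costa→Lot C, Rossi→Lot G, Santos→Lot A = $778.
Swapping Costa↔Huang (Costa→Lot D $107, Huang→Lot C $92) loses 122.
Every other assignment is strictly worse.
Tanaka's own top lot is Lot D ($128), but forcing Tanaka→Lot D and reassigning the rest optimally gives only $778 — worse by 6.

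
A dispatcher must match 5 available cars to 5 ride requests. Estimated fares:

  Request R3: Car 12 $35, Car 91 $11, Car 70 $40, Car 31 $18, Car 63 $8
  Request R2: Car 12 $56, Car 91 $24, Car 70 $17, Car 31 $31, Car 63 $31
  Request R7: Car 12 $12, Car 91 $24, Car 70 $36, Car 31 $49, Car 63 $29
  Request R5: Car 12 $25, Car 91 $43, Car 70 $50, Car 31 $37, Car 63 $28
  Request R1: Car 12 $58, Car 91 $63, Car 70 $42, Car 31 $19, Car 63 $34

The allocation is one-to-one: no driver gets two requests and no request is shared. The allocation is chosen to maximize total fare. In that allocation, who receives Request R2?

Car 12 receives Request R2.

Optimal: Car 12→Request R2 ($56), Car 91→Request R1 ($63), Car 70→Request R3 ($40), Car 31→Request R7 ($49), Car 63→Request R5 ($28) — total 56+63+40+49+28 = $236.
Next-best assignment: Car 12→Request R3, Car 91→Request R1, Car 70→Request R5, Car 31→Request R7, Car 63→Request R2 = $228.
No other one-to-one assignment exceeds $236.
Car 12's own top request is Request R1 ($58), but forcing Car 12→Request R1 and reassigning the rest optimally gives only $221 — worse by 15.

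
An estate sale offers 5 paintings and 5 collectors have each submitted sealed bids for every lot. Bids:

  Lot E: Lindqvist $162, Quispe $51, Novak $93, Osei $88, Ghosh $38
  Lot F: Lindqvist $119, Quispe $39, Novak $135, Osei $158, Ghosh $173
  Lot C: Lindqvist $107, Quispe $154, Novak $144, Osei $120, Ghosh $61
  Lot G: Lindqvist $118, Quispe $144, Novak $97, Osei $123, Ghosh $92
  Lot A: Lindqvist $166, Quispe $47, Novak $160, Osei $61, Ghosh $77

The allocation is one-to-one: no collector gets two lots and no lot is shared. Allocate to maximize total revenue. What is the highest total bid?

Optimal: Lindqvist→Lot E ($162), Quispe→Lot C ($154), Novak→Lot A ($160), Osei→Lot G ($123), Ghosh→Lot F ($173) — total 162+154+160+123+173 = $772.
Row-greedy (each collector in turn takes its best remaining lot) gives $616, worse by 156.
Next-best assignment: Lindqvist→Lot E, Quispe→Lot G, Novak→Lot A, Osei→Lot C, Ghosh→Lot F = $759.
Swapping Osei↔Novak (Osei→Lot A $61, Novak→Lot G $97) loses 125.
No other one-to-one assignment exceeds $772.

Maximum total: $772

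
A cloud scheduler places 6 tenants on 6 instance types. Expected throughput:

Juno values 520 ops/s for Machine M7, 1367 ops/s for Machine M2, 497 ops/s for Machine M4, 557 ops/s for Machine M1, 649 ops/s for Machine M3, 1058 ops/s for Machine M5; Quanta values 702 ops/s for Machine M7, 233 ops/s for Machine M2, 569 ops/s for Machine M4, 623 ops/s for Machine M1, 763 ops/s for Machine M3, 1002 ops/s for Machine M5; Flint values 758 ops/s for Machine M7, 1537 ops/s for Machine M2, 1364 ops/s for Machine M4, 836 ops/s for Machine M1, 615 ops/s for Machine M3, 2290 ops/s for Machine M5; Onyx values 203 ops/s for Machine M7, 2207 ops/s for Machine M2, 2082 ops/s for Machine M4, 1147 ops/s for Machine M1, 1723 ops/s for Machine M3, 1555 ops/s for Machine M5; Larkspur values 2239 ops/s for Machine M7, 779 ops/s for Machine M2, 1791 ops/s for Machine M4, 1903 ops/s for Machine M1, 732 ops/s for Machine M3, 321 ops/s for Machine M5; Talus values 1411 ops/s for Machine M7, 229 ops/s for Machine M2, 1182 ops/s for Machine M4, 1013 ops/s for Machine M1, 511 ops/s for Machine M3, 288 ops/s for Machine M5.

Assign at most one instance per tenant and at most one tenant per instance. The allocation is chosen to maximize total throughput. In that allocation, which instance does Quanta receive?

Optimal: Juno→Machine M2 (1367 ops/s), Quanta→Machine M3 (763 ops/s), Flint→Machine M5 (2290 ops/s), Onyx→Machine M4 (2082 ops/s), Larkspur→Machine M1 (1903 ops/s), Talus→Machine M7 (1411 ops/s) — total 1367+763+2290+2082+1903+1411 = 9816 ops/s.
Column-greedy (each instance in turn goes to its best remaining tenant) gives 8644 ops/s, worse by 1172.
Quanta's own top instance is Machine M5 (1002 ops/s), but forcing Quanta→Machine M5 and reassigning the rest optimally gives only 8770 ops/s — worse by 1046.

Quanta receives Machine M3.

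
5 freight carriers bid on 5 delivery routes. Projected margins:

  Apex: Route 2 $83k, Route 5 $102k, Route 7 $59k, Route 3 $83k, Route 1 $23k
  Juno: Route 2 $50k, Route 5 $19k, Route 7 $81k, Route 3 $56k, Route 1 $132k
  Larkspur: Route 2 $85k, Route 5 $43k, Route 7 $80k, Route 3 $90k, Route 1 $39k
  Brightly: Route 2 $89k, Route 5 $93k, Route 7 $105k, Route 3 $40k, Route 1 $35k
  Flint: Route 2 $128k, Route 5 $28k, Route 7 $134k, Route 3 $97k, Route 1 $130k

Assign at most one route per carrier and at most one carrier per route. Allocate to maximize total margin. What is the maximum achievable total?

Max total: $557k

This is a one-to-one assignment (maximum-weight bipartite matching).
Optimal: Apex→Route 5 ($102k), Juno→Route 1 ($132k), Larkspur→Route 3 ($90k), Brightly→Route 7 ($105k), Flint→Route 2 ($128k) — total 102+132+90+105+128 = $557k.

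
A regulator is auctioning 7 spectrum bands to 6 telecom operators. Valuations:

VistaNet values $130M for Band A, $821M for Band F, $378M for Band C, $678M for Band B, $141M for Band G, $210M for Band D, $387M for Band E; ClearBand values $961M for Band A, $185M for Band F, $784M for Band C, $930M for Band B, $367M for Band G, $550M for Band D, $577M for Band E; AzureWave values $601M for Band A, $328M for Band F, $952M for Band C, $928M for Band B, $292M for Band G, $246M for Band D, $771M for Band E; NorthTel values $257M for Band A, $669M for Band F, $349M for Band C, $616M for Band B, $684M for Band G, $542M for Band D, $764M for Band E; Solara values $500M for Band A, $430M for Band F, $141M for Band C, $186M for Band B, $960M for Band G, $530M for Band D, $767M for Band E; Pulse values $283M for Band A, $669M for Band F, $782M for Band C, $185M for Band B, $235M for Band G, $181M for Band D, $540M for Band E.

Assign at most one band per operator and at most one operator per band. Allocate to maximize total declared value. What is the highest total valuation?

Optimal: VistaNet→Band F ($821M), ClearBand→Band A ($961M), AzureWave→Band B ($928M), NorthTel→Band E ($764M), Solara→Band G ($960M), Pulse→Band C ($782M) — total 821+961+928+764+960+782 = $5216M.
Max-entry greedy (repeatedly take the single best remaining cell) gives $4643M, worse by 573.
No other one-to-one assignment exceeds $5216M.

Maximum total: $5216M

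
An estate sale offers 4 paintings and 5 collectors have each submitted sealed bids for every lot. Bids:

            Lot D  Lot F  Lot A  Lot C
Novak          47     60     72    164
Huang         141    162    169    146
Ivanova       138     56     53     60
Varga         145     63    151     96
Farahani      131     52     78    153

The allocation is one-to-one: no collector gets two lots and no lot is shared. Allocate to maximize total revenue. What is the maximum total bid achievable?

Optimal: Ivanova→Lot D ($138), Huang→Lot F ($162), Varga→Lot A ($151), Novak→Lot C ($164) — total 138+162+151+164 = $615.
Column-greedy (each lot in turn goes to its best remaining collector) gives $549, worse by 66.
Next-best assignment: Farahani→Lot D, Huang→Lot F, Varga→Lot A, Novak→Lot C = $608.

Max total: $615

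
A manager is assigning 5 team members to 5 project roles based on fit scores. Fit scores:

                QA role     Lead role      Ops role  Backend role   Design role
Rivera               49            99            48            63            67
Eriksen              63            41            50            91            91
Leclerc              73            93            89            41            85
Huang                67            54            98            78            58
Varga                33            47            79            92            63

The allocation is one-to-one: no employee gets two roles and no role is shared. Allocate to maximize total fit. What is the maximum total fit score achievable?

Optimal: Rivera→Lead role (99 pts), Eriksen→Design role (91 pts), Leclerc→QA role (73 pts), Huang→Ops role (98 pts), Varga→Backend role (92 pts) — total 99+91+73+98+92 = 453 pts.
Row-greedy (each employee in turn takes its best remaining role) gives 409 pts, worse by 44.
Next-best assignment: Rivera→Lead role, Eriksen→Design role, Leclerc→Ops role, Huang→QA role, Varga→Backend role = 438 pts.

Maximum total: 453 pts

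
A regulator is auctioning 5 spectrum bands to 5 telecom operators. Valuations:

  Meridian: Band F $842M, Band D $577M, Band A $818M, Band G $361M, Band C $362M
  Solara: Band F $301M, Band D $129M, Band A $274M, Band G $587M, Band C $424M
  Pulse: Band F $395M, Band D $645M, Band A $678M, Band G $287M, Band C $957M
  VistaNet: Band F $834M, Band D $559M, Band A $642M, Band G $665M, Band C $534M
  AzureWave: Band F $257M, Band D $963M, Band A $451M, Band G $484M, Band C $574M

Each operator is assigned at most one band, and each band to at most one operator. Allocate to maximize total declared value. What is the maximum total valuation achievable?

Optimal: Meridian→Band A ($818M), Solara→Band G ($587M), Pulse→Band C ($957M), VistaNet→Band F ($834M), AzureWave→Band D ($963M) — total 818+587+957+834+963 = $4159M.
Column-greedy (each band in turn goes to its best remaining operator) gives $3572M, worse by 587.
Next-best assignment: Meridian→Band F, Solara→Band G, Pulse→Band C, VistaNet→Band A, AzureWave→Band D = $3991M.
Swapping Solara↔VistaNet (Solara→Band F $301M, VistaNet→Band G $665M) loses 455.
Every other assignment is strictly worse.

Maximum total: $4159M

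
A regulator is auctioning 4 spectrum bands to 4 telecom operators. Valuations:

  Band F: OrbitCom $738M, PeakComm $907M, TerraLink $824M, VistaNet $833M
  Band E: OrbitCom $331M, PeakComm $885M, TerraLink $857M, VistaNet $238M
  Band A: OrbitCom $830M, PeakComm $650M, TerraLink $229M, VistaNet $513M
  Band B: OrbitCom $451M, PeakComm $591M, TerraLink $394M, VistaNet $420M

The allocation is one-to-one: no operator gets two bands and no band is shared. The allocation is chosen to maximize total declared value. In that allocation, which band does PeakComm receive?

Optimal: OrbitCom→Band A ($830M), PeakComm→Band B ($591M), TerraLink→Band E ($857M), VistaNet→Band F ($833M) — total 830+591+857+833 = $3111M.
Row-greedy (each operator in turn takes its best remaining band) gives $3014M, worse by 97.
PeakComm's own top band is Band F ($907M), but forcing PeakComm→Band F and reassigning the rest optimally gives only $3014M — worse by 97.

PeakComm receives Band B.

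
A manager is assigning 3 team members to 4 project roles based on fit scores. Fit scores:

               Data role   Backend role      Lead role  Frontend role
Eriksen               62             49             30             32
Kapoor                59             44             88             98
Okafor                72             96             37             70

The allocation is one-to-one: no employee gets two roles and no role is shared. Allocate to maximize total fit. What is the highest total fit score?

Optimal: Eriksen→Data role (62 pts), Kapoor→Frontend role (98 pts), Okafor→Backend role (96 pts) — total 62+98+96 = 256 pts.
Column-greedy (each role in turn goes to its best remaining employee) gives 209 pts, worse by 47.
Swapping Eriksen↔Okafor (Eriksen→Backend role 49 pts, Okafor→Data role 72 pts) loses 37.
Checked against all permutations: 256 pts is optimal.

Maximum total: 256 pts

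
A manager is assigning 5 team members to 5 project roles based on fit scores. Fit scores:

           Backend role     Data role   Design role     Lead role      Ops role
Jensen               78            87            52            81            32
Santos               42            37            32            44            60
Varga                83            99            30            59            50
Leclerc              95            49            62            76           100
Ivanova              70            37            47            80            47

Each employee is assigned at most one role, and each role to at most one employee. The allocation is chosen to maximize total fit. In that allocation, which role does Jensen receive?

Jensen receives Backend role.

Optimal: Jensen→Backend role (78 pts), Santos→Design role (32 pts), Varga→Data role (99 pts), Leclerc→Ops role (100 pts), Ivanova→Lead role (80 pts) — total 78+32+99+100+80 = 389 pts.
Row-greedy (each employee in turn takes its best remaining role) gives 353 pts, worse by 36.
Next-best assignment: Jensen→Design role, Santos→Ops role, Varga→Data role, Leclerc→Backend role, Ivanova→Lead role = 386 pts.
Swapping Santos↔Jensen (Santos→Backend role 42 pts, Jensen→Design role 52 pts) loses 16.
Jensen's own top role is Data role (87 pts), but forcing Jensen→Data role and reassigning the rest optimally gives only 382 pts — worse by 7.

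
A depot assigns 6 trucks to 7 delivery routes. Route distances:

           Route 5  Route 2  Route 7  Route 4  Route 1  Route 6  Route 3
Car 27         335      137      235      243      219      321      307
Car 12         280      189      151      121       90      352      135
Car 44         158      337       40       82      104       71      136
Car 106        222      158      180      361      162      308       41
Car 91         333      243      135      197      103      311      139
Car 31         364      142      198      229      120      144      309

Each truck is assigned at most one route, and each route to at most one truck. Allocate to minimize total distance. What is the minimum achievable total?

Optimal: Car 27→Route 2 (137 km), Car 12→Route 4 (121 km), Car 44→Route 7 (40 km), Car 106→Route 3 (41 km), Car 91→Route 1 (103 km), Car 31→Route 6 (144 km) — total 137+121+40+41+103+144 = 586 km.
Row-greedy (each truck in turn takes its cheapest remaining route) gives 649 km, worse by 63.
Swapping Car 44↔Car 12 (Car 44→Route 4 82 km, Car 12→Route 7 151 km) adds 72.
No other one-to-one assignment undercuts 586 km.

Minimum total: 586 km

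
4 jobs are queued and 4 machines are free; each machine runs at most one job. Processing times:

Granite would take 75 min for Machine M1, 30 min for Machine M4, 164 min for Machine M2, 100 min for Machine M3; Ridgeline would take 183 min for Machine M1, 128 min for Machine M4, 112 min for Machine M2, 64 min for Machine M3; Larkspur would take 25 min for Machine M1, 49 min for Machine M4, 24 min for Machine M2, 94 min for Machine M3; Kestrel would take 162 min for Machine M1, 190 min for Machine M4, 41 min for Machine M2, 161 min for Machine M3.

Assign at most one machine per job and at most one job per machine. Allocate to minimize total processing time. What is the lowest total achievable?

Optimal: Granite→Machine M4 (30 min), Ridgeline→Machine M3 (64 min), Larkspur→Machine M1 (25 min), Kestrel→Machine M2 (41 min) — total 30+64+25+41 = 160 min.
Min-entry greedy (repeatedly take the single cheapest remaining cell) gives 280 min, worse by 120.
Checked against all permutations: 160 min is optimal.

Minimum total: 160 min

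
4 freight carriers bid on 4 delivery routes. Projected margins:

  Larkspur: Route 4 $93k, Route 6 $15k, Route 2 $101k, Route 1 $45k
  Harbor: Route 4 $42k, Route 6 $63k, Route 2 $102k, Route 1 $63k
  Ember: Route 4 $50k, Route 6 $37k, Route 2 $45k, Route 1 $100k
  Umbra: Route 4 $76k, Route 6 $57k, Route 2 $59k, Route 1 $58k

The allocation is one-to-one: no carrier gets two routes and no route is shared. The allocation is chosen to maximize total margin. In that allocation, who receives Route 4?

Larkspur receives Route 4.

Treat this as an assignment problem: match each carrier to one route.
Optimal: Larkspur→Route 4 ($93k), Harbor→Route 2 ($102k), Ember→Route 1 ($100k), Umbra→Route 6 ($57k) — total 93+102+100+57 = $352k.
Column-greedy (each route in turn goes to its best remaining carrier) gives $315k, worse by 37.
Next-best assignment: Larkspur→Route 2, Harbor→Route 6, Ember→Route 1, Umbra→Route 4 = $340k.
Swapping Ember↔Umbra (Ember→Route 6 $37k, Umbra→Route 1 $58k) loses 62.
Larkspur's own top route is Route 2 ($101k), but forcing Larkspur→Route 2 and reassigning the rest optimally gives only $340k — worse by 12.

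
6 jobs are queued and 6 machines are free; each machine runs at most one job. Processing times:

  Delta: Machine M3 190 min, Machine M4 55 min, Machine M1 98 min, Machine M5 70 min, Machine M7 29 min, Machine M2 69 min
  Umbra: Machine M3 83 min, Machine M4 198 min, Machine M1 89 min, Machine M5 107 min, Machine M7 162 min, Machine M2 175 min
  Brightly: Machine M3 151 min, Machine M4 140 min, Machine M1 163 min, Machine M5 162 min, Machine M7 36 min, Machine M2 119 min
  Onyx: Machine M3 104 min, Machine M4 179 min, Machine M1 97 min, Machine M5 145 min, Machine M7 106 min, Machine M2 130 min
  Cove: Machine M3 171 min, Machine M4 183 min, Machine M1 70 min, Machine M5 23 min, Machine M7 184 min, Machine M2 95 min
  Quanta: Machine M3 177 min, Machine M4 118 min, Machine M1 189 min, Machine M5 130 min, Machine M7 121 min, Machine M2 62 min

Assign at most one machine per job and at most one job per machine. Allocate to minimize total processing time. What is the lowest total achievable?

Min total: 356 min

Optimal: Delta→Machine M4 (55 min), Umbra→Machine M3 (83 min), Brightly→Machine M7 (36 min), Onyx→Machine M1 (97 min), Cove→Machine M5 (23 min), Quanta→Machine M2 (62 min) — total 55+83+36+97+23+62 = 356 min.
Min-entry greedy (repeatedly take the single cheapest remaining cell) gives 434 min, worse by 78.
No other one-to-one assignment undercuts 356 min.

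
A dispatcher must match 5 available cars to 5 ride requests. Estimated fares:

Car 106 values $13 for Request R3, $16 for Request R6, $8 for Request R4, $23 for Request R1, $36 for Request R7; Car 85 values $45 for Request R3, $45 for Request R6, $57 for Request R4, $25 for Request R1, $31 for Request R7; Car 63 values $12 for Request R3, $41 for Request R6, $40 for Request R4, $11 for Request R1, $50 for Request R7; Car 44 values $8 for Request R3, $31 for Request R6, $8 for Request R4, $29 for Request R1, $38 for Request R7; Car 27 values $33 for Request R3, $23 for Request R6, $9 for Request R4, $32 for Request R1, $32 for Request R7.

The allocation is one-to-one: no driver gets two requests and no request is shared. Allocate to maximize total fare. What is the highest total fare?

Maximum total: $196

Optimal: Car 106→Request R7 ($36), Car 85→Request R4 ($57), Car 63→Request R6 ($41), Car 44→Request R1 ($29), Car 27→Request R3 ($33) — total 36+57+41+29+33 = $196.
Column-greedy (each request in turn goes to its best remaining driver) gives $160, worse by 36.
Next-best assignment: Car 106→Request R1, Car 85→Request R4, Car 63→Request R7, Car 44→Request R6, Car 27→Request R3 = $194.
Swapping Car 85↔Car 27 (Car 85→Request R3 $45, Car 27→Request R4 $9) loses 36.
No other one-to-one assignment exceeds $196.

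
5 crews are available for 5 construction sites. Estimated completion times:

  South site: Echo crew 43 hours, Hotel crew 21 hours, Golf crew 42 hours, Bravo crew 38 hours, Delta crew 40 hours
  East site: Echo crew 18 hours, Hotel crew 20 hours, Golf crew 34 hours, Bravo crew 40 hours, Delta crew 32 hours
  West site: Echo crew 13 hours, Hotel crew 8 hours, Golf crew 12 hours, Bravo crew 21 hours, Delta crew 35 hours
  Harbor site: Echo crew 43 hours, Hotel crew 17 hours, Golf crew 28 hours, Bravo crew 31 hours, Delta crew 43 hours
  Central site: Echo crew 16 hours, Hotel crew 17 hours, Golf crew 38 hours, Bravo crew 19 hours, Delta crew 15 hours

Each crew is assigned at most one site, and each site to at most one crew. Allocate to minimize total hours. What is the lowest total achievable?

This is a one-to-one assignment (minimum-cost bipartite matching).
Optimal: Echo crew→East site (18 hours), Hotel crew→South site (21 hours), Golf crew→West site (12 hours), Bravo crew→Harbor site (31 hours), Delta crew→Central site (15 hours) — total 18+21+12+31+15 = 97 hours.
Min-entry greedy (repeatedly take the single cheapest remaining cell) gives 107 hours, worse by 10.
Swapping Golf crew↔Delta crew (Golf crew→Central site 38 hours, Delta crew→West site 35 hours) adds 46.
Checked against all permutations: 97 hours is optimal.

Min total: 97 hours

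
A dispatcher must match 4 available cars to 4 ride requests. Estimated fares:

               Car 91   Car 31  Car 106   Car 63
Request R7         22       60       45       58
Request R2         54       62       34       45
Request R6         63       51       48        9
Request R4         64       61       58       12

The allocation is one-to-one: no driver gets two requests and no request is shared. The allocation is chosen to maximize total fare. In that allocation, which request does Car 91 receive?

Car 91 receives Request R6.

Optimal: Car 91→Request R6 ($63), Car 31→Request R2 ($62), Car 106→Request R4 ($58), Car 63→Request R7 ($58) — total 63+62+58+58 = $241.
Column-greedy (each request in turn goes to its best remaining driver) gives $174, worse by 67.
Car 91's own top request is Request R4 ($64), but forcing Car 91→Request R4 and reassigning the rest optimally gives only $232 — worse by 9.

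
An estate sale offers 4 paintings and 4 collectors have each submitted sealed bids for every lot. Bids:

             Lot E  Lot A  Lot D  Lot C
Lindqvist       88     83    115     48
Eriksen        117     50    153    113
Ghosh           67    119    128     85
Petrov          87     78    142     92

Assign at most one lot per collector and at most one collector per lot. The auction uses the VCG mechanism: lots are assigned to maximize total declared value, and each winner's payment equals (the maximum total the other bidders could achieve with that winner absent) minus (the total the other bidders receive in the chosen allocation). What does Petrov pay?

Efficient allocation: Lindqvist→Lot E ($88), Eriksen→Lot C ($113), Ghosh→Lot A ($119), Petrov→Lot D ($142); total welfare W = $462.
Petrov receives Lot D at value $142, so the others get W − 142 = $320.
Without Petrov: best allocation of the remaining 3 bidders over all 4 lots is Lindqvist→Lot E ($88), Eriksen→Lot D ($153), Ghosh→Lot A ($119), total $360.
VCG payment = (others' best without Petrov) − (others' welfare with Petrov) = 360 − 320 = $40.

Petrov pays $40.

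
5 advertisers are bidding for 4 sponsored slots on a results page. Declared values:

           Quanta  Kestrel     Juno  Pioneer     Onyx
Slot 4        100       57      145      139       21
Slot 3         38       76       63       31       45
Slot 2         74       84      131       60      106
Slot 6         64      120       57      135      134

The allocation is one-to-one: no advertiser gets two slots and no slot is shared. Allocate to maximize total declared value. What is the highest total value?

Maximum total: $480

Optimal: Pioneer→Slot 4 ($139), Kestrel→Slot 3 ($76), Juno→Slot 2 ($131), Onyx→Slot 6 ($134) — total 139+76+131+134 = $480.
Row-greedy (each advertiser in turn takes its best remaining slot) gives $382, worse by 98.
Next-best assignment: Juno→Slot 4, Kestrel→Slot 3, Onyx→Slot 2, Pioneer→Slot 6 = $462.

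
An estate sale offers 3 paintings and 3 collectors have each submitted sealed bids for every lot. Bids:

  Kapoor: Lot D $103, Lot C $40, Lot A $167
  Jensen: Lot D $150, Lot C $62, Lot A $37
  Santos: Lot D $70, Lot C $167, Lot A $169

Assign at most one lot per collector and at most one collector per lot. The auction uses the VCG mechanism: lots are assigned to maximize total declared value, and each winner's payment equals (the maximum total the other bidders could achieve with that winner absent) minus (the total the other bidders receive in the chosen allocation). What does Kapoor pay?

Efficient allocation: Kapoor→Lot A ($167), Jensen→Lot D ($150), Santos→Lot C ($167); total welfare W = $484.
Kapoor receives Lot A at value $167, so the others get W − 167 = $317.
Without Kapoor: best allocation of the remaining 2 bidders over all 3 lots is Jensen→Lot D ($150), Santos→Lot A ($169), total $319.
VCG payment = (others' best without Kapoor) − (others' welfare with Kapoor) = 319 − 317 = $2.

Kapoor pays $2.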